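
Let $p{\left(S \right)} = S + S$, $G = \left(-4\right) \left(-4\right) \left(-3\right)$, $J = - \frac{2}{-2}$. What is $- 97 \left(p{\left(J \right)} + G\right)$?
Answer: $4462$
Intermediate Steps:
$J = 1$ ($J = \left(-2\right) \left(- \frac{1}{2}\right) = 1$)
$G = -48$ ($G = 16 \left(-3\right) = -48$)
$p{\left(S \right)} = 2 S$
$- 97 \left(p{\left(J \right)} + G\right) = - 97 \left(2 \cdot 1 - 48\right) = - 97 \left(2 - 48\right) = \left(-97\right) \left(-46\right) = 4462$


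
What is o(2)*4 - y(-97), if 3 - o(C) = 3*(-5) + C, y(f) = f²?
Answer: -9345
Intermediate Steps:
o(C) = 18 - C (o(C) = 3 - (3*(-5) + C) = 3 - (-15 + C) = 3 + (15 - C) = 18 - C)
o(2)*4 - y(-97) = (18 - 1*2)*4 - 1*(-97)² = (18 - 2)*4 - 1*9409 = 16*4 - 9409 = 64 - 9409 = -9345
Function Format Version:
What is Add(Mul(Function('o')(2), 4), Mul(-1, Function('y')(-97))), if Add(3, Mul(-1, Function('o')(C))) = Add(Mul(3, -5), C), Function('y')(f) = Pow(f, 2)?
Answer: -9345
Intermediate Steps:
Function('o')(C) = Add(18, Mul(-1, C)) (Function('o')(C) = Add(3, Mul(-1, Add(Mul(3, -5), C))) = Add(3, Mul(-1, Add(-15, C))) = Add(3, Add(15, Mul(-1, C))) = Add(18, Mul(-1, C)))
Add(Mul(Function('o')(2), 4), Mul(-1, Function('y')(-97))) = Add(Mul(Add(18, Mul(-1, 2)), 4), Mul(-1, Pow(-97, 2))) = Add(Mul(Add(18, -2), 4), Mul(-1, 9409)) = Add(Mul(16, 4), -9409) = Add(64, -9409) = -9345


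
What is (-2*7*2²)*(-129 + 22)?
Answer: 5992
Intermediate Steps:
(-2*7*2²)*(-129 + 22) = -14*4*(-107) = -56*(-107) = 5992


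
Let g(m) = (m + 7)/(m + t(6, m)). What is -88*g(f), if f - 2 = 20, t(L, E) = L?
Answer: -638/7 ≈ -91.143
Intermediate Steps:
f = 22 (f = 2 + 20 = 22)
g(m) = (7 + m)/(6 + m) (g(m) = (m + 7)/(m + 6) = (7 + m)/(6 + m))
-88*g(f) = -88*(7 + 22)/(6 + 22) = -88*29/28 = -638/7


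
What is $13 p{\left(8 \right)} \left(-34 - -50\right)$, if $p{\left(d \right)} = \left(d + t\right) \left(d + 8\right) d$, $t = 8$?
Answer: $425984$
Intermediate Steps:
$p{\left(d \right)} = d \left(8 + d\right)^{2}$ ($p{\left(d \right)} = \left(d + 8\right) \left(d + 8\right) d = \left(8 + d\right) \left(8 + d\right) d = \left(8 + d\right)^{2} d = d \left(8 + d\right)^{2}$)
$13 p{\left(8 \right)} \left(-34 - -50\right) = 13 \cdot 8 \left(64 + 8^{2} + 16 \cdot 8\right) \left(-34 - -50\right) = 13 \cdot 8 \left(64 + 64 + 128\right) \left(-34 + 50\right) = 13 \cdot 8 \cdot 256 \cdot 16 = 13 \cdot 2048 \cdot 16 = 26624 \cdot 16 = 425984$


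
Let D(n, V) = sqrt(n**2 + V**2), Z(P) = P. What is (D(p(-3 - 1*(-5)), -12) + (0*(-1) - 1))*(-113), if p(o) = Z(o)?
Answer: 113 - 226*sqrt(37) ≈ -1261.7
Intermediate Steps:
p(o) = o
D(n, V) = sqrt(V**2 + n**2)
(D(p(-3 - 1*(-5)), -12) + (0*(-1) - 1))*(-113) = (sqrt((-12)**2 + (-3 - 1*(-5))**2) + (0*(-1) - 1))*(-113) = (sqrt(144 + (-3 + 5)**2) + (0 - 1))*(-113) = (sqrt(144 + 2**2) - 1)*(-113) = (sqrt(144 + 4) - 1)*(-113) = (sqrt(148) - 1)*(-113) = (2*sqrt(37) - 1)*(-113) = (-1 + 2*sqrt(37))*(-113) = 113 - 226*sqrt(37)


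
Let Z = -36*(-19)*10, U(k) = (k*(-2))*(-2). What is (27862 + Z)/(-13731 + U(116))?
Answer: -34702/13267 ≈ -2.6157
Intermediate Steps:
U(k) = 4*k (U(k) = -2*k*(-2) = 4*k)
Z = 6840 (Z = 684*10 = 6840)
(27862 + Z)/(-13731 + U(116)) = (27862 + 6840)/(-13731 + 4*116) = 34702/(-13731 + 464) = 34702/(-13267) = 34702*(-1/13267) = -34702/13267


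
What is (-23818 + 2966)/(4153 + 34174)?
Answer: -20852/38327 ≈ -0.54405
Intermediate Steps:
(-23818 + 2966)/(4153 + 34174) = -20852/38327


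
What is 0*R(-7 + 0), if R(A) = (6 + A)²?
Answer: 0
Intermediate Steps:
0*R(-7 + 0) = 0*(6 + (-7 + 0))² = 0*(6 - 7)² = 0*(-1)² = 0*1 = 0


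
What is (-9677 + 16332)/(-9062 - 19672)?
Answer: -6655/28734 ≈ -0.23161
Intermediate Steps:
(-9677 + 16332)/(-9062 - 19672) = 6655/(-28734) = 6655*(-1/28734) = -6655/28734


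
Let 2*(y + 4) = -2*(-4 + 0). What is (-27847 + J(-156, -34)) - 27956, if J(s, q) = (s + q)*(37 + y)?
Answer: -62833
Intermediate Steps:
y = 0 (y = -4 + (-2*(-4 + 0))/2 = -4 + (-2*(-4))/2 = -4 + (½)*8 = -4 + 4 = 0)
J(s, q) = 37*q + 37*s (J(s, q) = (s + q)*(37 + 0) = (q + s)*37 = 37*q + 37*s)
(-27847 + J(-156, -34)) - 27956 = (-27847 + (37*(-34) + 37*(-156))) - 27956 = (-27847 + (-1258 - 5772)) - 27956 = (-27847 - 7030) - 27956 = -34877 - 27956 = -62833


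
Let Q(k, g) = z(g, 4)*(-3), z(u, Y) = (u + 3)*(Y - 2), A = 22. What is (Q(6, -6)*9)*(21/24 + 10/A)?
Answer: 9477/44 ≈ 215.39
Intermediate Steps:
z(u, Y) = (-2 + Y)*(3 + u) (z(u, Y) = (3 + u)*(-2 + Y) = (-2 + Y)*(3 + u))
Q(k, g) = -18 - 6*g (Q(k, g) = (-6 - 2*g + 3*4 + 4*g)*(-3) = (-6 - 2*g + 12 + 4*g)*(-3) = (6 + 2*g)*(-3) = -18 - 6*g)
(Q(6, -6)*9)*(21/24 + 10/A) = ((-18 - 6*(-6))*9)*(21/24 + 10/22) = ((-18 + 36)*9)*(21*(1/24) + 10*(1/22)) = (18*9)*(7/8 + 5/11) = 162*(117/88) = 9477/44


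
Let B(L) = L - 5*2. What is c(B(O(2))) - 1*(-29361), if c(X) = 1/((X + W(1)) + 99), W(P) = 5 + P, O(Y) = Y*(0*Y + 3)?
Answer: 2965462/101 ≈ 29361.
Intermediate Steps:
O(Y) = 3*Y (O(Y) = Y*(0 + 3) = Y*3 = 3*Y)
B(L) = -10 + L (B(L) = L - 10 = -10 + L)
c(X) = 1/(105 + X) (c(X) = 1/((X + (5 + 1)) + 99) = 1/((X + 6) + 99) = 1/((6 + X) + 99) = 1/(105 + X))
c(B(O(2))) - 1*(-29361) = 1/(105 + (-10 + 3*2)) - 1*(-29361) = 1/(105 + (-10 + 6)) + 29361 = 1/(105 - 4) + 29361 = 1/101 + 29361 = 2965462/101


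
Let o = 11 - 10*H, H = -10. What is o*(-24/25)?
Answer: -2664/25 ≈ -106.56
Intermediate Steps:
o = 111 (o = 11 - 10*(-10) = 11 + 100 = 111)
o*(-24/25) = 111*(-24/25) = -2664/25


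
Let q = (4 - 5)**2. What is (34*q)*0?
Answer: 0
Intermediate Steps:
q = 1 (q = (-1)**2 = 1)
(34*q)*0 = (34*1)*0 = 34*0 = 0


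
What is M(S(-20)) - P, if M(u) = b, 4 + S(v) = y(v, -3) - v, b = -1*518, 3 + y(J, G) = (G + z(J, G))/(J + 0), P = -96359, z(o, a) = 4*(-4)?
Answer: 95841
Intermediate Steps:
z(o, a) = -16
y(J, G) = -3 + (-16 + G)/J (y(J, G) = -3 + (G - 16)/(J + 0) = -3 + (-16 + G)/J)
b = -518
S(v) = -4 - v + (-19 - 3*v)/v (S(v) = -4 + ((-16 - 3 - 3*v)/v - v) = -4 + ((-19 - 3*v)/v - v) = -4 + (-v + (-19 - 3*v)/v) = -4 - v + (-19 - 3*v)/v)
M(u) = -518
M(S(-20)) - P = -518 - 1*(-96359) = -518 + 96359 = 95841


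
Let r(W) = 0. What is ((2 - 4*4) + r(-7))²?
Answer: 196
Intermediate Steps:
((2 - 4*4) + r(-7))² = ((2 - 4*4) + 0)² = ((2 - 16) + 0)² = (-14 + 0)² = (-14)² = 196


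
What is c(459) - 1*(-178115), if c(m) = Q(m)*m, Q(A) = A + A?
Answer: 599477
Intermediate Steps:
Q(A) = 2*A
c(m) = 2*m**2 (c(m) = (2*m)*m = 2*m**2)
c(459) - 1*(-178115) = 2*459**2 - 1*(-178115) = 2*210681 + 178115 = 421362 + 178115 = 599477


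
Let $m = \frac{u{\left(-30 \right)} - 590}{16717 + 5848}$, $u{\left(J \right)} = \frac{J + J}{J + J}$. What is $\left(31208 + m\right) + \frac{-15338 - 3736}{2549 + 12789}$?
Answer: $\frac{5400355420434}{173050985} \approx 31207.0$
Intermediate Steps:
$u{\left(J \right)} = 1$ ($u{\left(J \right)} = \frac{2 J}{2 J} = 2 J \frac{1}{2 J} = 1$)
$m = - \frac{589}{22565}$ ($m = \frac{1 - 590}{16717 + 5848} = - \frac{589}{22565} \approx -0.026102$)
$\left(31208 + m\right) + \frac{-15338 - 3736}{2549 + 12789} = \left(31208 - \frac{589}{22565}\right) + \frac{-15338 - 3736}{2549 + 12789} = \frac{704207931}{22565} - \frac{19074}{15338} = \frac{704207931}{22565} - \frac{9537}{7669} = \frac{5400355420434}{173050985}$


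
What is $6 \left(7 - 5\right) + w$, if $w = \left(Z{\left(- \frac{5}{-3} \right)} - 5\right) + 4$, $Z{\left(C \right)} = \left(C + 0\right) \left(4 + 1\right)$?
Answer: $\frac{58}{3} \approx 19.333$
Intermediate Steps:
$Z{\left(C \right)} = 5 C$ ($Z{\left(C \right)} = C 5 = 5 C$)
$w = \frac{22}{3}$ ($w = \left(5 \left(- \frac{5}{-3}\right) - 5\right) + 4 = \left(5 \left(\left(-5\right) \left(- \frac{1}{3}\right)\right) - 5\right) + 4 = \left(5 \cdot \frac{5}{3} - 5\right) + 4 = \left(\frac{25}{3} - 5\right) + 4 = \frac{10}{3} + 4 = \frac{22}{3} \approx 7.3333$)
$6 \left(7 - 5\right) + w = 6 \left(7 - 5\right) + \frac{22}{3} = 6 \cdot 2 + \frac{22}{3} = 12 + \frac{22}{3} = \frac{58}{3}$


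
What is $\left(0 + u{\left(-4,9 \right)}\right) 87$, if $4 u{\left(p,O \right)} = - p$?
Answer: $87$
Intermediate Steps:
$u{\left(p,O \right)} = - \frac{p}{4}$ ($u{\left(p,O \right)} = \frac{\left(-1\right) p}{4} = - \frac{p}{4}$)
$\left(0 + u{\left(-4,9 \right)}\right) 87 = \left(0 - -1\right) 87 = \left(0 + 1\right) 87 = 1 \cdot 87 = 87$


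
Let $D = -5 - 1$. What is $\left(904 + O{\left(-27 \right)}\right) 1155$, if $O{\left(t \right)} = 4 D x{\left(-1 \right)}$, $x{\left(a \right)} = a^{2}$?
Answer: $1016400$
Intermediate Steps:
$D = -6$
$O{\left(t \right)} = -24$ ($O{\left(t \right)} = 4 \left(-6\right) \left(-1\right)^{2} = \left(-24\right) 1 = -24$)
$\left(904 + O{\left(-27 \right)}\right) 1155 = \left(904 - 24\right) 1155 = 880 \cdot 1155 = 1016400$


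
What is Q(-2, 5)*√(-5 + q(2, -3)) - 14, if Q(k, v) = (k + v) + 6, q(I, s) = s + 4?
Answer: -14 + 18*I ≈ -14.0 + 18.0*I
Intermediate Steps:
q(I, s) = 4 + s
Q(k, v) = 6 + k + v
Q(-2, 5)*√(-5 + q(2, -3)) - 14 = (6 - 2 + 5)*√(-5 + (4 - 3)) - 14 = 9*√(-5 + 1) - 14 = 9*√(-4) - 14 = 9*(2*I) - 14 = 18*I - 14 = -14 + 18*I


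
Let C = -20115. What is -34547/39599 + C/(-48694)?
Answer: -885697733/1928233706 ≈ -0.45933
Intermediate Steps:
-34547/39599 + C/(-48694) = -34547/39599 - 20115/(-48694) = -34547*1/39599 - 20115*(-1/48694) = -34547/39599 + 20115/48694 = -885697733/1928233706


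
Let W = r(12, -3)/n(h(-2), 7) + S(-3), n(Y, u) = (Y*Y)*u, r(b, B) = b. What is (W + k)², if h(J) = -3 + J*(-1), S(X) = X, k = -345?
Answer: 5875776/49 ≈ 1.1991e+5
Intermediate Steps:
h(J) = -3 - J
n(Y, u) = u*Y² (n(Y, u) = Y²*u = u*Y²)
W = -9/7 (W = 12/((7*(-3 - 1*(-2))²)) - 3 = 12/((7*(-3 + 2)²)) - 3 = 12/((7*(-1)²)) - 3 = 12/((7*1)) - 3 = 12/7 - 3 = -9/7 ≈ -1.2857)
(W + k)² = (-9/7 - 345)² = (-2424/7)² = 5875776/49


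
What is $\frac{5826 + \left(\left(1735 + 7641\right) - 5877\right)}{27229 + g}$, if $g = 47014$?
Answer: $\frac{9325}{74243} \approx 0.1256$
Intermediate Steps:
$\frac{5826 + \left(\left(1735 + 7641\right) - 5877\right)}{27229 + g} = \frac{5826 + \left(\left(1735 + 7641\right) - 5877\right)}{27229 + 47014} = \frac{5826 + \left(9376 - 5877\right)}{74243} = \left(5826 + 3499\right) \frac{1}{74243} = 9325 \cdot \frac{1}{74243} = \frac{9325}{74243}$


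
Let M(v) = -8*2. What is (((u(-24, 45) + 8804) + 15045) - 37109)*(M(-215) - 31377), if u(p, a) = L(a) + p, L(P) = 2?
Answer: 416961826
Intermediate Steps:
u(p, a) = 2 + p
M(v) = -16
(((u(-24, 45) + 8804) + 15045) - 37109)*(M(-215) - 31377) = ((((2 - 24) + 8804) + 15045) - 37109)*(-16 - 31377) = (((-22 + 8804) + 15045) - 37109)*(-31393) = ((8782 + 15045) - 37109)*(-31393) = (23827 - 37109)*(-31393) = -13282*(-31393) = 416961826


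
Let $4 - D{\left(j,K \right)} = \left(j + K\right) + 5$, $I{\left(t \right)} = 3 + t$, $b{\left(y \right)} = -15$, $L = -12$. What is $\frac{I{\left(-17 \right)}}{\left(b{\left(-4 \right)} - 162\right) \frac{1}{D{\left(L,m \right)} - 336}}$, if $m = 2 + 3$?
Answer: $- \frac{1540}{59} \approx -26.102$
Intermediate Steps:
$m = 5$
$D{\left(j,K \right)} = -1 - K - j$ ($D{\left(j,K \right)} = 4 - \left(\left(j + K\right) + 5\right) = 4 - \left(\left(K + j\right) + 5\right) = 4 - \left(5 + K + j\right) = -1 - K - j$)
$\frac{I{\left(-17 \right)}}{\left(b{\left(-4 \right)} - 162\right) \frac{1}{D{\left(L,m \right)} - 336}} = \frac{3 - 17}{\left(-15 - 162\right) \frac{1}{\left(-1 - 5 - -12\right) - 336}} = - \frac{14}{\left(-177\right) \frac{1}{\left(-1 - 5 + 12\right) - 336}} = - \frac{14}{\left(-177\right) \frac{1}{6 - 336}} = - \frac{14}{\left(-177\right) \frac{1}{-330}} = - \frac{14}{\left(-177\right) \left(- \frac{1}{330}\right)} = - \frac{14}{\frac{59}{110}} = \left(-14\right) \frac{110}{59} = - \frac{1540}{59}$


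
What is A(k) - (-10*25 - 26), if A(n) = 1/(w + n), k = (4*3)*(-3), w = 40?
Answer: 1105/4 ≈ 276.25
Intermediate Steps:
k = -36 (k = 12*(-3) = -36)
A(n) = 1/(40 + n)
A(k) - (-10*25 - 26) = 1/(40 - 36) - (-10*25 - 26) = 1/4 - (-250 - 26) = ¼ - 1*(-276) = ¼ + 276 = 1105/4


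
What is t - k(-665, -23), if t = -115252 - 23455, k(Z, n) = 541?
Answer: -139248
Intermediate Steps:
t = -138707
t - k(-665, -23) = -138707 - 1*541 = -138707 - 541 = -139248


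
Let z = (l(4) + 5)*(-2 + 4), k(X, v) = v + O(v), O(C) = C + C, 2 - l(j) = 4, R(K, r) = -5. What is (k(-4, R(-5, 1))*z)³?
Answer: -729000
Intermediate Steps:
l(j) = -2 (l(j) = 2 - 1*4 = 2 - 4 = -2)
O(C) = 2*C
k(X, v) = 3*v (k(X, v) = v + 2*v = 3*v)
z = 6 (z = (-2 + 5)*(-2 + 4) = 3*2 = 6)
(k(-4, R(-5, 1))*z)³ = ((3*(-5))*6)³ = (-15*6)³ = (-90)³ = -729000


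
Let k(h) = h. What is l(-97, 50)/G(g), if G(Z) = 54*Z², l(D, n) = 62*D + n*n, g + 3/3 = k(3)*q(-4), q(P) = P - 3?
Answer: -1757/13068 ≈ -0.13445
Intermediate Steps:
q(P) = -3 + P
g = -22 (g = -1 + 3*(-3 - 4) = -1 + 3*(-7) = -1 - 21 = -22)
l(D, n) = n² + 62*D (l(D, n) = 62*D + n² = n² + 62*D)
l(-97, 50)/G(g) = (50² + 62*(-97))/((54*(-22)²)) = (2500 - 6014)/((54*484)) = -3514/26136 = -3514*1/26136 = -1757/13068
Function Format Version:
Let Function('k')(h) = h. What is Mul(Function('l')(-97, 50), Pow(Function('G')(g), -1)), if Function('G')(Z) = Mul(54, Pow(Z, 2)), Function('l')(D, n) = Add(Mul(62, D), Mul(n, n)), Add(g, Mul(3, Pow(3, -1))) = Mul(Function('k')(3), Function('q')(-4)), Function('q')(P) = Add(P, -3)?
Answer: Rational(-1757, 13068) ≈ -0.13445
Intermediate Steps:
Function('q')(P) = Add(-3, P)
g = -22 (g = Add(-1, Mul(3, Add(-3, -4))) = Add(-1, Mul(3, -7)) = Add(-1, -21) = -22)
Function('l')(D, n) = Add(Pow(n, 2), Mul(62, D)) (Function('l')(D, n) = Add(Mul(62, D), Pow(n, 2)) = Add(Pow(n, 2), Mul(62, D)))
Mul(Function('l')(-97, 50), Pow(Function('G')(g), -1)) = Mul(Add(Pow(50, 2), Mul(62, -97)), Pow(Mul(54, Pow(-22, 2)), -1)) = Mul(Add(2500, -6014), Pow(Mul(54, 484), -1)) = Mul(-3514, Pow(26136, -1)) = Mul(-3514, Rational(1, 26136)) = Rational(-1757, 13068)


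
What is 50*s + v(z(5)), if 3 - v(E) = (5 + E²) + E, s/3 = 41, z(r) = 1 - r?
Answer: 6136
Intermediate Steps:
s = 123 (s = 3*41 = 123)
v(E) = -2 - E - E² (v(E) = 3 - ((5 + E²) + E) = 3 - (5 + E + E²) = 3 + (-5 - E - E²) = -2 - E - E²)
50*s + v(z(5)) = 50*123 + (-2 - (1 - 1*5) - (1 - 1*5)²) = 6150 + (-2 - (1 - 5) - (1 - 5)²) = 6150 + (-2 - 1*(-4) - 1*(-4)²) = 6150 + (-2 + 4 - 1*16) = 6150 + (-2 + 4 - 16) = 6150 - 14 = 6136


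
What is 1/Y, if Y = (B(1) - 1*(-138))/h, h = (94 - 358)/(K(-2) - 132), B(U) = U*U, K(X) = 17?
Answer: 264/15985 ≈ 0.016515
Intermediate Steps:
B(U) = U²
h = 264/115 (h = (94 - 358)/(17 - 132) = -264/(-115) = -264*(-1/115) = 264/115 ≈ 2.2957)
Y = 15985/264 (Y = (1² - 1*(-138))/(264/115) = (1 + 138)*(115/264) = 139*(115/264) = 15985/264 ≈ 60.549)
1/Y = 1/(15985/264) = 264/15985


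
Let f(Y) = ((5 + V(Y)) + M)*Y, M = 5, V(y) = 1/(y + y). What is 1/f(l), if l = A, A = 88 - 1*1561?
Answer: -2/29459 ≈ -6.7891e-5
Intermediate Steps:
V(y) = 1/(2*y)
A = -1473 (A = 88 - 1561 = -1473)
l = -1473
f(Y) = Y*(10 + 1/(2*Y)) (f(Y) = ((5 + 1/(2*Y)) + 5)*Y = (10 + 1/(2*Y))*Y = Y*(10 + 1/(2*Y)))
1/f(l) = 1/(½ + 10*(-1473)) = 1/(½ - 14730) = 1/(-29459/2) = -2/29459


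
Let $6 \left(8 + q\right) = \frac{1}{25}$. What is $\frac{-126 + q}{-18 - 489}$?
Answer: $\frac{20099}{76050} \approx 0.26429$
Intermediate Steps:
$q = - \frac{1199}{150}$ ($q = -8 + \frac{1}{6 \cdot 25} = -8 + \frac{1}{6} \cdot \frac{1}{25} = -8 + \frac{1}{150} = - \frac{1199}{150} \approx -7.9933$)
$\frac{-126 + q}{-18 - 489} = \frac{-126 - \frac{1199}{150}}{-18 - 489} = - \frac{20099}{150 \left(-507\right)} = \left(- \frac{20099}{150}\right) \left(- \frac{1}{507}\right) = \frac{20099}{76050}$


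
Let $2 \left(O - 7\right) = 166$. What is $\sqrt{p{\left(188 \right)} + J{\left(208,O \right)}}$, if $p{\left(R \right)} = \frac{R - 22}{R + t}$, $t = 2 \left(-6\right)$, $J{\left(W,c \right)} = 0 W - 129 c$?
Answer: $\frac{i \sqrt{22475134}}{44} \approx 107.75 i$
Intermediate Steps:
$O = 90$ ($O = 7 + \frac{1}{2} \cdot 166 = 7 + 83 = 90$)
$J{\left(W,c \right)} = - 129 c$ ($J{\left(W,c \right)} = 0 - 129 c = - 129 c$)
$t = -12$
$p{\left(R \right)} = \frac{-22 + R}{-12 + R}$ ($p{\left(R \right)} = \frac{R - 22}{R - 12} = \frac{-22 + R}{-12 + R}$)
$\sqrt{p{\left(188 \right)} + J{\left(208,O \right)}} = \sqrt{\frac{-22 + 188}{-12 + 188} - 11610} = \sqrt{\frac{1}{176} \cdot 166 - 11610} = \sqrt{\frac{83}{88} - 11610} = \sqrt{- \frac{1021597}{88}} = \frac{i \sqrt{22475134}}{44}$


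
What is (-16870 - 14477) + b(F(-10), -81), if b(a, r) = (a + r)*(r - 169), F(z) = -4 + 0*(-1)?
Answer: -10097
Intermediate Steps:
F(z) = -4 (F(z) = -4 + 0 = -4)
b(a, r) = (-169 + r)*(a + r) (b(a, r) = (a + r)*(-169 + r) = (-169 + r)*(a + r))
(-16870 - 14477) + b(F(-10), -81) = (-16870 - 14477) + ((-81)² - 169*(-4) - 169*(-81) - 4*(-81)) = -31347 + (6561 + 676 + 13689 + 324) = -31347 + 21250 = -10097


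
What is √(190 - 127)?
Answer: 3*√7 ≈ 7.9373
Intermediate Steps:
√(190 - 127) = √63 = 3*√7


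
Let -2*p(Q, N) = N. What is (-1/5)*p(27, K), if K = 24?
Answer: 12/5 ≈ 2.4000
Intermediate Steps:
p(Q, N) = -N/2
(-1/5)*p(27, K) = (-1/5)*(-1/2*24) = -1*1/5*(-12) = -1/5*(-12) = 12/5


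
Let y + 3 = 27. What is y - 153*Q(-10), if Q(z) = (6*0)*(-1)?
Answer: 24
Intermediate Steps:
y = 24 (y = -3 + 27 = 24)
Q(z) = 0 (Q(z) = 0*(-1) = 0)
y - 153*Q(-10) = 24 - 153*0 = 24 + 0 = 24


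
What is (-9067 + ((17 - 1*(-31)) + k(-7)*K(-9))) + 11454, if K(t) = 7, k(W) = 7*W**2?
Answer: 4836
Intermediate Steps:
(-9067 + ((17 - 1*(-31)) + k(-7)*K(-9))) + 11454 = (-9067 + ((17 - 1*(-31)) + (7*(-7)**2)*7)) + 11454 = (-9067 + ((17 + 31) + (7*49)*7)) + 11454 = (-9067 + (48 + 343*7)) + 11454 = (-9067 + (48 + 2401)) + 11454 = (-9067 + 2449) + 11454 = -6618 + 11454 = 4836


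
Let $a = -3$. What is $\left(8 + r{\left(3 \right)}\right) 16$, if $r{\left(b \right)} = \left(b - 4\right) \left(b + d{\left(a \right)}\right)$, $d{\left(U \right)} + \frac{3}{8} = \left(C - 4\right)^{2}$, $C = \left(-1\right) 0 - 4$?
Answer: $-938$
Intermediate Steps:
$C = -4$ ($C = 0 - 4 = -4$)
$d{\left(U \right)} = \frac{509}{8}$ ($d{\left(U \right)} = - \frac{3}{8} + \left(-4 - 4\right)^{2} = - \frac{3}{8} + \left(-8\right)^{2} = - \frac{3}{8} + 64 = \frac{509}{8}$)
$r{\left(b \right)} = \left(-4 + b\right) \left(\frac{509}{8} + b\right)$ ($r{\left(b \right)} = \left(b - 4\right) \left(b + \frac{509}{8}\right) = \left(-4 + b\right) \left(\frac{509}{8} + b\right)$)
$\left(8 + r{\left(3 \right)}\right) 16 = \left(8 + \left(- \frac{509}{2} + 3^{2} + \frac{477}{8} \cdot 3\right)\right) 16 = \left(8 + \left(- \frac{509}{2} + 9 + \frac{1431}{8}\right)\right) 16 = \left(8 - \frac{533}{8}\right) 16 = \left(- \frac{469}{8}\right) 16 = -938$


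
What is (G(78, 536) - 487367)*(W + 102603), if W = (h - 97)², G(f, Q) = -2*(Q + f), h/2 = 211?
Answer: -101739159660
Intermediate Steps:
h = 422 (h = 2*211 = 422)
G(f, Q) = -2*Q - 2*f
W = 105625 (W = (422 - 97)² = 325² = 105625)
(G(78, 536) - 487367)*(W + 102603) = ((-2*536 - 2*78) - 487367)*(105625 + 102603) = ((-1072 - 156) - 487367)*208228 = (-1228 - 487367)*208228 = -488595*208228 = -101739159660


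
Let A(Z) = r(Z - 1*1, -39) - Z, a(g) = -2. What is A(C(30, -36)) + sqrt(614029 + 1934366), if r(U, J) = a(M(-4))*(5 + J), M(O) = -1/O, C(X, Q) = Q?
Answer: 104 + 3*sqrt(283155) ≈ 1700.4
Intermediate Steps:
r(U, J) = -10 - 2*J (r(U, J) = -2*(5 + J) = -10 - 2*J)
A(Z) = 68 - Z (A(Z) = (-10 - 2*(-39)) - Z = (-10 + 78) - Z = 68 - Z)
A(C(30, -36)) + sqrt(614029 + 1934366) = (68 - 1*(-36)) + sqrt(614029 + 1934366) = (68 + 36) + sqrt(2548395) = 104 + 3*sqrt(283155)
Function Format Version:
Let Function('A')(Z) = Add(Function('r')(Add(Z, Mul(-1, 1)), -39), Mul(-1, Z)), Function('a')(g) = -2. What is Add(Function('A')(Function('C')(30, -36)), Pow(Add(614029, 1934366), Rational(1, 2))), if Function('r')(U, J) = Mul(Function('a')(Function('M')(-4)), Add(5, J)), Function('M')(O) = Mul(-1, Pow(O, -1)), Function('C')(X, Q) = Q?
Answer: Add(104, Mul(3, Pow(283155, Rational(1, 2)))) ≈ 1700.4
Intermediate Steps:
Function('r')(U, J) = Add(-10, Mul(-2, J)) (Function('r')(U, J) = Mul(-2, Add(5, J)) = Add(-10, Mul(-2, J)))
Function('A')(Z) = Add(68, Mul(-1, Z)) (Function('A')(Z) = Add(Add(-10, Mul(-2, -39)), Mul(-1, Z)) = Add(Add(-10, 78), Mul(-1, Z)) = Add(68, Mul(-1, Z)))
Add(Function('A')(Function('C')(30, -36)), Pow(Add(614029, 1934366), Rational(1, 2))) = Add(Add(68, Mul(-1, -36)), Pow(Add(614029, 1934366), Rational(1, 2))) = Add(Add(68, 36), Pow(2548395, Rational(1, 2))) = Add(104, Mul(3, Pow(283155, Rational(1, 2))))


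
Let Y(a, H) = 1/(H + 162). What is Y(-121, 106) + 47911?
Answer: 12840149/268 ≈ 47911.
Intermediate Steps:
Y(a, H) = 1/(162 + H)
Y(-121, 106) + 47911 = 1/(162 + 106) + 47911 = 1/268 + 47911 = 12840149/268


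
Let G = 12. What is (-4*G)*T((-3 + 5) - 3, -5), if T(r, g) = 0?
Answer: 0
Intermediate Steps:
(-4*G)*T((-3 + 5) - 3, -5) = -4*12*0 = -48*0 = 0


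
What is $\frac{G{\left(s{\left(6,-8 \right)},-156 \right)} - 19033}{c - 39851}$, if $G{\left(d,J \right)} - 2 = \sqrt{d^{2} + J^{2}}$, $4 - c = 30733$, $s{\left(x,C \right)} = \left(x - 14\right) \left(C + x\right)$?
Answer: $\frac{19031}{70580} - \frac{\sqrt{1537}}{17645} \approx 0.26742$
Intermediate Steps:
$s{\left(x,C \right)} = \left(-14 + x\right) \left(C + x\right)$
$c = -30729$ ($c = 4 - 30733 = -30729$)
$G{\left(d,J \right)} = 2 + \sqrt{J^{2} + d^{2}}$ ($G{\left(d,J \right)} = 2 + \sqrt{d^{2} + J^{2}} = 2 + \sqrt{J^{2} + d^{2}}$)
$\frac{G{\left(s{\left(6,-8 \right)},-156 \right)} - 19033}{c - 39851} = \frac{\left(2 + \sqrt{\left(-156\right)^{2} + \left(6^{2} - -112 - 84 - 48\right)^{2}}\right) - 19033}{-30729 - 39851} = \frac{\left(2 + \sqrt{24336 + \left(36 + 112 - 84 - 48\right)^{2}}\right) - 19033}{-70580} = \left(\left(2 + \sqrt{24336 + 16^{2}}\right) - 19033\right) \left(- \frac{1}{70580}\right) = \left(\left(2 + \sqrt{24336 + 256}\right) - 19033\right) \left(- \frac{1}{70580}\right) = \left(\left(2 + \sqrt{24592}\right) - 19033\right) \left(- \frac{1}{70580}\right) = \left(\left(2 + 4 \sqrt{1537}\right) - 19033\right) \left(- \frac{1}{70580}\right) = \left(-19031 + 4 \sqrt{1537}\right) \left(- \frac{1}{70580}\right) = \frac{19031}{70580} - \frac{\sqrt{1537}}{17645}$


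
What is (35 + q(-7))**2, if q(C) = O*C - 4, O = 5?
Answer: 16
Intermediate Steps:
q(C) = -4 + 5*C (q(C) = 5*C - 4 = -4 + 5*C)
(35 + q(-7))**2 = (35 + (-4 + 5*(-7)))**2 = (35 + (-4 - 35))**2 = (35 - 39)**2 = (-4)**2 = 16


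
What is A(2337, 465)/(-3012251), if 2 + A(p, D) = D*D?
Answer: -216223/3012251 ≈ -0.071781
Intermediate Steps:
A(p, D) = -2 + D² (A(p, D) = -2 + D*D = -2 + D²)
A(2337, 465)/(-3012251) = (-2 + 465²)/(-3012251) = (-2 + 216225)*(-1/3012251) = 216223*(-1/3012251) = -216223/3012251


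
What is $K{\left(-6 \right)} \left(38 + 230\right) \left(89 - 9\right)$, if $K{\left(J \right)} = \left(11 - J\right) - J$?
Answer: $493120$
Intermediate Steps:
$K{\left(J \right)} = 11 - 2 J$
$K{\left(-6 \right)} \left(38 + 230\right) \left(89 - 9\right) = \left(11 - -12\right) \left(38 + 230\right) \left(89 - 9\right) = \left(11 + 12\right) 268 \cdot 80 = 23 \cdot 21440 = 493120$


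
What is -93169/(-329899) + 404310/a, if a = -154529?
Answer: -118984152289/50978962571 ≈ -2.3340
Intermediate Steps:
-93169/(-329899) + 404310/a = -93169/(-329899) + 404310/(-154529) = -93169*(-1/329899) + 404310*(-1/154529) = 93169/329899 - 404310/154529 = -118984152289/50978962571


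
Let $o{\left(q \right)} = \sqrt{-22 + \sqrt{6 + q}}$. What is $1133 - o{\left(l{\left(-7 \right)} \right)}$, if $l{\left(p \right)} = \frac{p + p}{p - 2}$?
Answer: $1133 - \frac{\sqrt{-198 + 6 \sqrt{17}}}{3} \approx 1133.0 - 4.3876 i$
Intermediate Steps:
$l{\left(p \right)} = \frac{2 p}{-2 + p}$
$1133 - o{\left(l{\left(-7 \right)} \right)} = 1133 - \sqrt{-22 + \sqrt{6 + 2 \left(-7\right) \frac{1}{-2 - 7}}} = 1133 - \sqrt{-22 + \sqrt{6 + 2 \left(-7\right) \frac{1}{-9}}} = 1133 - \sqrt{-22 + \sqrt{6 + 2 \left(-7\right) \left(- \frac{1}{9}\right)}} = 1133 - \sqrt{-22 + \sqrt{6 + \frac{14}{9}}} = 1133 - \sqrt{-22 + \sqrt{\frac{68}{9}}} = 1133 - \sqrt{-22 + \frac{2 \sqrt{17}}{3}}$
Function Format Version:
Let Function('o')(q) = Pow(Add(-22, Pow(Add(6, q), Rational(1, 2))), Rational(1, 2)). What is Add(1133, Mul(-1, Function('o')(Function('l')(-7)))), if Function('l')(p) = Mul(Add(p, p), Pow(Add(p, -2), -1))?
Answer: Add(1133, Mul(Rational(-1, 3), Pow(Add(-198, Mul(6, Pow(17, Rational(1, 2)))), Rational(1, 2)))) ≈ Add(1133.0, Mul(-4.3876, I))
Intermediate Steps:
Function('l')(p) = Mul(2, p, Pow(Add(-2, p), -1)) (Function('l')(p) = Mul(Mul(2, p), Pow(Add(-2, p), -1)) = Mul(2, p, Pow(Add(-2, p), -1)))
Add(1133, Mul(-1, Function('o')(Function('l')(-7)))) = Add(1133, Mul(-1, Pow(Add(-22, Pow(Add(6, Mul(2, -7, Pow(Add(-2, -7), -1))), Rational(1, 2))), Rational(1, 2)))) = Add(1133, Mul(-1, Pow(Add(-22, Pow(Add(6, Mul(2, -7, Pow(-9, -1))), Rational(1, 2))), Rational(1, 2)))) = Add(1133, Mul(-1, Pow(Add(-22, Pow(Add(6, Mul(2, -7, Rational(-1, 9))), Rational(1, 2))), Rational(1, 2)))) = Add(1133, Mul(-1, Pow(Add(-22, Pow(Add(6, Rational(14, 9)), Rational(1, 2))), Rational(1, 2)))) = Add(1133, Mul(-1, Pow(Add(-22, Pow(Rational(68, 9), Rational(1, 2))), Rational(1, 2)))) = Add(1133, Mul(-1, Pow(Add(-22, Mul(Rational(2, 3), Pow(17, Rational(1, 2)))), Rational(1, 2))))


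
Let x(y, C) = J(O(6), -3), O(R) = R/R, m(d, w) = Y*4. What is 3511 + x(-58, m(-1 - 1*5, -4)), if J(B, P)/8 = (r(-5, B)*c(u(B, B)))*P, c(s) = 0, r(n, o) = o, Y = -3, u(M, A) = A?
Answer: 3511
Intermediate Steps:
m(d, w) = -12 (m(d, w) = -3*4 = -12)
O(R) = 1
J(B, P) = 0 (J(B, P) = 8*((B*0)*P) = 8*(0*P) = 8*0 = 0)
x(y, C) = 0
3511 + x(-58, m(-1 - 1*5, -4)) = 3511 + 0 = 3511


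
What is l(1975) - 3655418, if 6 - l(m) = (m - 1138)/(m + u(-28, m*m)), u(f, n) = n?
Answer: -14265610872037/3902600 ≈ -3.6554e+6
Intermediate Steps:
l(m) = 6 - (-1138 + m)/(m + m**2) (l(m) = 6 - (m - 1138)/(m + m*m) = 6 - (-1138 + m)/(m + m**2))
l(1975) - 3655418 = (1138 + 5*1975 + 6*1975**2)/(1975*(1 + 1975)) - 3655418 = (1/1975)*(1138 + 9875 + 6*3900625)/1976 - 3655418 = (1/1975)*(1/1976)*(1138 + 9875 + 23403750) - 3655418 = (1/1975)*(1/1976)*23414763 - 3655418 = 23414763/3902600 - 3655418 = -14265610872037/3902600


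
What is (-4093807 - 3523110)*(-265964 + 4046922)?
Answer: -28799243266486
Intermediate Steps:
(-4093807 - 3523110)*(-265964 + 4046922) = -7616917*3780958 = -28799243266486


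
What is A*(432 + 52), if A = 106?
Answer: 51304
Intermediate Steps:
A*(432 + 52) = 106*(432 + 52) = 106*484 = 51304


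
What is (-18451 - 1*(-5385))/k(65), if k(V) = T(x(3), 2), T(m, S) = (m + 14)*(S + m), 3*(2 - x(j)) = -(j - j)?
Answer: -6533/32 ≈ -204.16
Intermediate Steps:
x(j) = 2 (x(j) = 2 - (-1)*(j - j)/3 = 2 - (-1)*0/3 = 2 - ⅓*0 = 2 + 0 = 2)
T(m, S) = (14 + m)*(S + m)
k(V) = 64 (k(V) = 2² + 14*2 + 14*2 + 2*2 = 4 + 28 + 28 + 4 = 64)
(-18451 - 1*(-5385))/k(65) = (-18451 - 1*(-5385))/64 = (-18451 + 5385)*(1/64) = -13066*1/64 = -6533/32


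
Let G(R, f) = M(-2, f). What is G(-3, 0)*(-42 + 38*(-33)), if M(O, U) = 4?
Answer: -5184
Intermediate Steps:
G(R, f) = 4
G(-3, 0)*(-42 + 38*(-33)) = 4*(-42 + 38*(-33)) = 4*(-42 - 1254) = 4*(-1296) = -5184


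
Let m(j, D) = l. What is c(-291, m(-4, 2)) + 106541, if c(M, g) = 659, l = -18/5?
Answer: 107200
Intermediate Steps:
l = -18/5 (l = -18*⅕ = -18/5 ≈ -3.6000)
m(j, D) = -18/5
c(-291, m(-4, 2)) + 106541 = 659 + 106541 = 107200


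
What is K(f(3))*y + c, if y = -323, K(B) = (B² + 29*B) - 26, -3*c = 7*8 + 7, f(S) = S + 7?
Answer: -117593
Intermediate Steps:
f(S) = 7 + S
c = -21 (c = -(7*8 + 7)/3 = -(56 + 7)/3 = -⅓*63 = -21)
K(B) = -26 + B² + 29*B
K(f(3))*y + c = (-26 + (7 + 3)² + 29*(7 + 3))*(-323) - 21 = (-26 + 10² + 29*10)*(-323) - 21 = (-26 + 100 + 290)*(-323) - 21 = 364*(-323) - 21 = -117572 - 21 = -117593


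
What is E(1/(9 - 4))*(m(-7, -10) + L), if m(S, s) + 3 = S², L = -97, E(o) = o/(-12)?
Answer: 17/20 ≈ 0.85000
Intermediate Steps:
E(o) = -o/12 (E(o) = o*(-1/12) = -o/12)
m(S, s) = -3 + S²
E(1/(9 - 4))*(m(-7, -10) + L) = (-1/(12*(9 - 4)))*((-3 + (-7)²) - 97) = (-1/12/5)*((-3 + 49) - 97) = (-1/12*⅕)*(46 - 97) = -1/60*(-51) = 17/20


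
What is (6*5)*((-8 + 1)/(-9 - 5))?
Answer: 15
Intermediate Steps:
(6*5)*((-8 + 1)/(-9 - 5)) = 30*(-7/(-14)) = 30*(-7*(-1/14)) = 30*(1/2) = 15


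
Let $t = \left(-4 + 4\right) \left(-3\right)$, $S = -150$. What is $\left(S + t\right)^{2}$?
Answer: $22500$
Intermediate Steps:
$t = 0$ ($t = 0 \left(-3\right) = 0$)
$\left(S + t\right)^{2} = \left(-150 + 0\right)^{2} = \left(-150\right)^{2} = 22500$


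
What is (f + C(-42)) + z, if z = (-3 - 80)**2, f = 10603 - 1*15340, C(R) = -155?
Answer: 1997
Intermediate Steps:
f = -4737 (f = 10603 - 15340 = -4737)
z = 6889 (z = (-83)**2 = 6889)
(f + C(-42)) + z = (-4737 - 155) + 6889 = -4892 + 6889 = 1997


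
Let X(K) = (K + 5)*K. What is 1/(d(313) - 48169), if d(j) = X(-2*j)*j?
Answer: 1/121629329 ≈ 8.2217e-9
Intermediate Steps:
X(K) = K*(5 + K) (X(K) = (5 + K)*K = K*(5 + K))
d(j) = -2*j**2*(5 - 2*j) (d(j) = ((-2*j)*(5 - 2*j))*j = (-2*j*(5 - 2*j))*j = -2*j**2*(5 - 2*j))
1/(d(313) - 48169) = 1/(313**2*(-10 + 4*313) - 48169) = 1/(97969*(-10 + 1252) - 48169) = 1/(97969*1242 - 48169) = 1/(121677498 - 48169) = 1/121629329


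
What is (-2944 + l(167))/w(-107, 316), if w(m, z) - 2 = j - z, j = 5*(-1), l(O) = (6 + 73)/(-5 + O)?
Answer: 476849/51678 ≈ 9.2273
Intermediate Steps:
l(O) = 79/(-5 + O)
j = -5
w(m, z) = -3 - z (w(m, z) = 2 + (-5 - z) = -3 - z)
(-2944 + l(167))/w(-107, 316) = (-2944 + 79/(-5 + 167))/(-3 - 1*316) = (-2944 + 79/162)/(-3 - 316) = (-2944 + 79*(1/162))/(-319) = (-2944 + 79/162)*(-1/319) = -476849/162*(-1/319) = 476849/51678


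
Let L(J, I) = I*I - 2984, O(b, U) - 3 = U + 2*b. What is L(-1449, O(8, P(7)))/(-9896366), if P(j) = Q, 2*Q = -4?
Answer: 2695/9896366 ≈ 0.00027232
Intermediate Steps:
Q = -2 (Q = (½)*(-4) = -2)
P(j) = -2
O(b, U) = 3 + U + 2*b (O(b, U) = 3 + (U + 2*b) = 3 + U + 2*b)
L(J, I) = -2984 + I² (L(J, I) = I² - 2984 = -2984 + I²)
L(-1449, O(8, P(7)))/(-9896366) = (-2984 + (3 - 2 + 2*8)²)/(-9896366) = (-2984 + (3 - 2 + 16)²)*(-1/9896366) = (-2984 + 17²)*(-1/9896366) = (-2984 + 289)*(-1/9896366) = -2695*(-1/9896366) = 2695/9896366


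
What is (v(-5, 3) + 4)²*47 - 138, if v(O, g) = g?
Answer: 2165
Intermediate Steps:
(v(-5, 3) + 4)²*47 - 138 = (3 + 4)²*47 - 138 = 7²*47 - 138 = 49*47 - 138 = 2303 - 138 = 2165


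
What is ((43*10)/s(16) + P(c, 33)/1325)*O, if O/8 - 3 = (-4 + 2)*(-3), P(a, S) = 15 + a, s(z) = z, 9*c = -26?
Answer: 2564747/1325 ≈ 1935.7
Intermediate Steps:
c = -26/9 (c = (1/9)*(-26) = -26/9 ≈ -2.8889)
O = 72 (O = 24 + 8*((-4 + 2)*(-3)) = 24 + 8*(-2*(-3)) = 24 + 8*6 = 24 + 48 = 72)
((43*10)/s(16) + P(c, 33)/1325)*O = ((43*10)/16 + (15 - 26/9)/1325)*72 = (430*(1/16) + (109/9)*(1/1325))*72 = (215/8 + 109/11925)*72 = (2564747/95400)*72 = 2564747/1325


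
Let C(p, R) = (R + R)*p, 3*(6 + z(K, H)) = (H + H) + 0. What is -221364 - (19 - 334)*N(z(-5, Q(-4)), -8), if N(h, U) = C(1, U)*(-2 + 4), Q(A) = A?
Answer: -231444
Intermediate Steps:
z(K, H) = -6 + 2*H/3 (z(K, H) = -6 + ((H + H) + 0)/3 = -6 + (2*H + 0)/3 = -6 + (2*H)/3 = -6 + 2*H/3)
C(p, R) = 2*R*p (C(p, R) = (2*R)*p = 2*R*p)
N(h, U) = 4*U (N(h, U) = (2*U*1)*(-2 + 4) = (2*U)*2 = 4*U)
-221364 - (19 - 334)*N(z(-5, Q(-4)), -8) = -221364 - (19 - 334)*4*(-8) = -221364 - (-315)*(-32) = -221364 - 1*10080 = -221364 - 10080 = -231444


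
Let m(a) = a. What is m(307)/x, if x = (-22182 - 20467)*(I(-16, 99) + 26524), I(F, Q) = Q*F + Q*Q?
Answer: -307/1481668909 ≈ -2.0720e-7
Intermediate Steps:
I(F, Q) = Q² + F*Q (I(F, Q) = F*Q + Q² = Q² + F*Q)
x = -1481668909 (x = (-22182 - 20467)*(99*(-16 + 99) + 26524) = -42649*(99*83 + 26524) = -42649*(8217 + 26524) = -42649*34741 = -1481668909)
m(307)/x = 307/(-1481668909) = 307*(-1/1481668909) = -307/1481668909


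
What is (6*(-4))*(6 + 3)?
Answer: -216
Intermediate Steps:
(6*(-4))*(6 + 3) = -24*9 = -216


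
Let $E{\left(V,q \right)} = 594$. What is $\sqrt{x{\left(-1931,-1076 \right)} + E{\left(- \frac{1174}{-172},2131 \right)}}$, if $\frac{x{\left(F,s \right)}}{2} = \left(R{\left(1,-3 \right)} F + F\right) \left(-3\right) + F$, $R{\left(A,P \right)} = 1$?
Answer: $8 \sqrt{311} \approx 141.08$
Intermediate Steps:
$x{\left(F,s \right)} = - 10 F$ ($x{\left(F,s \right)} = 2 \left(\left(1 F + F\right) \left(-3\right) + F\right) = 2 \left(\left(F + F\right) \left(-3\right) + F\right) = 2 \left(2 F \left(-3\right) + F\right) = 2 \left(- 6 F + F\right) = 2 \left(- 5 F\right) = - 10 F$)
$\sqrt{x{\left(-1931,-1076 \right)} + E{\left(- \frac{1174}{-172},2131 \right)}} = \sqrt{\left(-10\right) \left(-1931\right) + 594} = \sqrt{19310 + 594} = \sqrt{19904} = 8 \sqrt{311}$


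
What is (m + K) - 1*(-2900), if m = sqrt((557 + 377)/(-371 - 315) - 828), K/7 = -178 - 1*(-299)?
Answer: 3747 + 11*I*sqrt(16457)/49 ≈ 3747.0 + 28.799*I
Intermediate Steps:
K = 847 (K = 7*(-178 - 1*(-299)) = 7*(-178 + 299) = 7*121 = 847)
m = 11*I*sqrt(16457)/49 (m = sqrt(934/(-686) - 828) = sqrt(934*(-1/686) - 828) = sqrt(-467/343 - 828) = sqrt(-284471/343) = 11*I*sqrt(16457)/49 ≈ 28.799*I)
(m + K) - 1*(-2900) = (11*I*sqrt(16457)/49 + 847) - 1*(-2900) = (847 + 11*I*sqrt(16457)/49) + 2900 = 3747 + 11*I*sqrt(16457)/49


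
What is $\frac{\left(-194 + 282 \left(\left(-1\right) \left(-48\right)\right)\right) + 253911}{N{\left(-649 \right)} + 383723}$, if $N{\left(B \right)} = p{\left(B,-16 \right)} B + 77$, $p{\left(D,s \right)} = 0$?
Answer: $\frac{267253}{383800} \approx 0.69633$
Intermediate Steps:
$N{\left(B \right)} = 77$ ($N{\left(B \right)} = 0 B + 77 = 0 + 77 = 77$)
$\frac{\left(-194 + 282 \left(\left(-1\right) \left(-48\right)\right)\right) + 253911}{N{\left(-649 \right)} + 383723} = \frac{\left(-194 + 282 \left(\left(-1\right) \left(-48\right)\right)\right) + 253911}{77 + 383723} = \frac{\left(-194 + 282 \cdot 48\right) + 253911}{383800} = \left(\left(-194 + 13536\right) + 253911\right) \frac{1}{383800} = \left(13342 + 253911\right) \frac{1}{383800} = 267253 \cdot \frac{1}{383800} = \frac{267253}{383800}$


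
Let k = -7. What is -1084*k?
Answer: 7588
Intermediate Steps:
-1084*k = -1084*(-7) = 7588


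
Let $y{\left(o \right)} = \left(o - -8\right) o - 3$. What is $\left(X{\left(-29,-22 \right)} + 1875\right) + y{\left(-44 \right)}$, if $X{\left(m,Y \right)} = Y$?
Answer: $3434$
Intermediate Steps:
$y{\left(o \right)} = -3 + o \left(8 + o\right)$ ($y{\left(o \right)} = \left(o + 8\right) o - 3 = \left(8 + o\right) o - 3 = o \left(8 + o\right) - 3 = -3 + o \left(8 + o\right)$)
$\left(X{\left(-29,-22 \right)} + 1875\right) + y{\left(-44 \right)} = \left(-22 + 1875\right) + \left(-3 + \left(-44\right)^{2} + 8 \left(-44\right)\right) = 1853 - -1581 = 1853 + 1581 = 3434$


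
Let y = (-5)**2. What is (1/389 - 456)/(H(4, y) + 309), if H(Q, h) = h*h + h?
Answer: -177383/373051 ≈ -0.47549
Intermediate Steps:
y = 25
H(Q, h) = h + h**2 (H(Q, h) = h**2 + h = h + h**2)
(1/389 - 456)/(H(4, y) + 309) = (1/389 - 456)/(25*(1 + 25) + 309) = (1/389 - 456)/(25*26 + 309) = -177383/(389*(650 + 309)) = -177383/389/959 = -177383/389*1/959 = -177383/373051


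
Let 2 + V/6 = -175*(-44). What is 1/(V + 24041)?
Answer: 1/70229 ≈ 1.4239e-5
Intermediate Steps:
V = 46188 (V = -12 + 6*(-175*(-44)) = -12 + 6*7700 = -12 + 46200 = 46188)
1/(V + 24041) = 1/(46188 + 24041) = 1/70229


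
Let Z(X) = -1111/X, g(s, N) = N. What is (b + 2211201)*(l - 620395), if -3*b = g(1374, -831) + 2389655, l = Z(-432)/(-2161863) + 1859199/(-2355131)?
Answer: -526572561261141111864660205/599867805226608 ≈ -8.7781e+11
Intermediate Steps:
l = -157850427321175/199955935075536 (l = -1111/(-432)/(-2161863) + 1859199/(-2355131) = -1111*(-1/432)*(-1/2161863) + 1859199*(-1/2355131) = (1111/432)*(-1/2161863) - 1859199/2355131 = -101/84902256 - 1859199/2355131 = -157850427321175/199955935075536 ≈ -0.78943)
b = -2388824/3 (b = -(-831 + 2389655)/3 = -⅓*2388824 = -2388824/3 ≈ -7.9628e+5)
(b + 2211201)*(l - 620395) = (-2388824/3 + 2211201)*(-157850427321175/199955935075536 - 620395) = (4244779/3)*(-124051820191614477895/199955935075536) = -526572561261141111864660205/599867805226608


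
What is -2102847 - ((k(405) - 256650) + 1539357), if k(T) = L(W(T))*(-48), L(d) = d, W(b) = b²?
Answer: 4487646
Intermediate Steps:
k(T) = -48*T² (k(T) = T²*(-48) = -48*T²)
-2102847 - ((k(405) - 256650) + 1539357) = -2102847 - ((-48*405² - 256650) + 1539357) = -2102847 - ((-48*164025 - 256650) + 1539357) = -2102847 - ((-7873200 - 256650) + 1539357) = -2102847 - (-8129850 + 1539357) = -2102847 - 1*(-6590493) = -2102847 + 6590493 = 4487646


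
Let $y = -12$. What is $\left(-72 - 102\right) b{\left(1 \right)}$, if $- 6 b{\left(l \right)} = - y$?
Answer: $348$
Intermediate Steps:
$b{\left(l \right)} = -2$ ($b{\left(l \right)} = - \frac{\left(-1\right) \left(-12\right)}{6} = \left(- \frac{1}{6}\right) 12 = -2$)
$\left(-72 - 102\right) b{\left(1 \right)} = \left(-72 - 102\right) \left(-2\right) = \left(-174\right) \left(-2\right) = 348$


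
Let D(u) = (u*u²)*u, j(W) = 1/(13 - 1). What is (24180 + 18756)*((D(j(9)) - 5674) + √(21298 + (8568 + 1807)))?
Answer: -210486696707/864 + 42936*√31673 ≈ -2.3598e+8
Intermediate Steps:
j(W) = 1/12
D(u) = u⁴ (D(u) = u³*u = u⁴)
(24180 + 18756)*((D(j(9)) - 5674) + √(21298 + (8568 + 1807))) = (24180 + 18756)*(((1/12)⁴ - 5674) + √(21298 + (8568 + 1807))) = 42936*((1/20736 - 5674) + √(21298 + 10375)) = 42936*(-117656063/20736 + √31673) = -210486696707/864 + 42936*√31673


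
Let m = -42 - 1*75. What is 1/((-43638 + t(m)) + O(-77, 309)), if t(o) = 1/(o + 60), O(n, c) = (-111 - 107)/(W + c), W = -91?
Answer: -57/2487424 ≈ -2.2915e-5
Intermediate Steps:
m = -117 (m = -42 - 75 = -117)
O(n, c) = -218/(-91 + c) (O(n, c) = (-111 - 107)/(-91 + c) = -218/(-91 + c))
t(o) = 1/(60 + o)
1/((-43638 + t(m)) + O(-77, 309)) = 1/((-43638 + 1/(60 - 117)) - 218/(-91 + 309)) = 1/((-43638 + 1/(-57)) - 218/218) = 1/((-43638 - 1/57) - 218*1/218) = 1/(-2487367/57 - 1) = 1/(-2487424/57) = -57/2487424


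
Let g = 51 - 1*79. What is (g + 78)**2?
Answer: 2500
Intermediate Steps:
g = -28 (g = 51 - 79 = -28)
(g + 78)**2 = (-28 + 78)**2 = 50**2 = 2500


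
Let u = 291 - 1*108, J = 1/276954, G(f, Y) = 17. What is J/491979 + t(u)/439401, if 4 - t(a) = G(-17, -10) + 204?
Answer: -9855818112407/19956941929804122 ≈ -0.00049385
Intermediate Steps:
J = 1/276954 ≈ 3.6107e-6
u = 183 (u = 291 - 108 = 183)
t(a) = -217 (t(a) = 4 - (17 + 204) = 4 - 1*221 = 4 - 221 = -217)
J/491979 + t(u)/439401 = (1/276954)/491979 - 217/439401 = (1/276954)*(1/491979) - 217*1/439401 = 1/136255551966 - 217/439401 = -9855818112407/19956941929804122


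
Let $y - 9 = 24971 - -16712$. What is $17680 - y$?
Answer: $-24012$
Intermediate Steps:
$y = 41692$ ($y = 9 + \left(24971 - -16712\right) = 9 + \left(24971 + 16712\right) = 9 + 41683 = 41692$)
$17680 - y = 17680 - 41692 = -24012$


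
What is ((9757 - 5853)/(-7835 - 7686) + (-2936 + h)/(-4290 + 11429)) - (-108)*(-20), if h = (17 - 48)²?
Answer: -21763279061/10073129 ≈ -2160.5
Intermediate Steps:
h = 961 (h = (-31)² = 961)
((9757 - 5853)/(-7835 - 7686) + (-2936 + h)/(-4290 + 11429)) - (-108)*(-20) = ((9757 - 5853)/(-7835 - 7686) + (-2936 + 961)/(-4290 + 11429)) - (-108)*(-20) = (3904/(-15521) - 1975/7139) - 1*2160 = (3904*(-1/15521) - 1975*1/7139) - 2160 = (-3904/15521 - 1975/7139) - 2160 = -5320421/10073129 - 2160 = -21763279061/10073129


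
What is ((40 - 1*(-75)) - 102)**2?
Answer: 169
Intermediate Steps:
((40 - 1*(-75)) - 102)**2 = ((40 + 75) - 102)**2 = (115 - 102)**2 = 13**2 = 169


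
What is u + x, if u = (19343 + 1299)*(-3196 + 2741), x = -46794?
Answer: -9438904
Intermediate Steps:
u = -9392110 (u = 20642*(-455) = -9392110)
u + x = -9392110 - 46794 = -9438904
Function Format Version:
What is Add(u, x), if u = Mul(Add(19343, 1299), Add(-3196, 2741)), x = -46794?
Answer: -9438904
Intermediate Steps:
u = -9392110 (u = Mul(20642, -455) = -9392110)
Add(u, x) = Add(-9392110, -46794) = -9438904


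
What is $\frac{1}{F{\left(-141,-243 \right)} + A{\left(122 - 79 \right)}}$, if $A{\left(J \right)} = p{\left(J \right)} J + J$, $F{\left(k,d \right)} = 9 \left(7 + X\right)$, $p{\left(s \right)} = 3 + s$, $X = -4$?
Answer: $\frac{1}{2048} \approx 0.00048828$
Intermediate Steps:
$F{\left(k,d \right)} = 27$ ($F{\left(k,d \right)} = 9 \left(7 - 4\right) = 9 \cdot 3 = 27$)
$A{\left(J \right)} = J + J \left(3 + J\right)$ ($A{\left(J \right)} = \left(3 + J\right) J + J = J \left(3 + J\right) + J = J + J \left(3 + J\right)$)
$\frac{1}{F{\left(-141,-243 \right)} + A{\left(122 - 79 \right)}} = \frac{1}{27 + \left(122 - 79\right) \left(4 + \left(122 - 79\right)\right)} = \frac{1}{27 + 43 \left(4 + 43\right)} = \frac{1}{27 + 43 \cdot 47} = \frac{1}{27 + 2021} = \frac{1}{2048}$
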